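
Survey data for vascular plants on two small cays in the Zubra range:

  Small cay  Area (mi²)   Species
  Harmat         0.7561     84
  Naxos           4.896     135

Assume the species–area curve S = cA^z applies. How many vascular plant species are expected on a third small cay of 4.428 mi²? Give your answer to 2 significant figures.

130

z = ln(135/84) / ln(4.896/0.7561) = 0.4745 / 1.8680 = 0.2540
c = 84 / 0.7561^0.2540 = 84 / 0.9315 = 90.18
S₃ = 90.18 × 4.428^0.2540 = 90.18 × 1.459 ≈ 131.6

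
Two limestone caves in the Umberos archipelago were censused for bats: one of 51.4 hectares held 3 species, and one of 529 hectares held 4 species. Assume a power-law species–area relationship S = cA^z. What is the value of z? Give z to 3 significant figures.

Taking logs: ln S = ln c + z ln A, so z = (ln S₂ − ln S₁)/(ln A₂ − ln A₁).
z = ln(4/3) / ln(529/51.4) = ln(1.333) / ln(10.29) = 0.2877 / 2.3314 = 0.1234

0.123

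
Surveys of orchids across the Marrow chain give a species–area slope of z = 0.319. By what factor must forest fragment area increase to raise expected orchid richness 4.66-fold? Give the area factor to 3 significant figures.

125

(A₂/A₁)^0.319 = 4.66, so A₂/A₁ = 4.66^(1/0.319) = 4.66^3.135
ln(A₂/A₁) = ln 4.66 / 0.319 = 1.5390 / 0.319 = 4.8245
A₂/A₁ = e^4.8245 ≈ 124.5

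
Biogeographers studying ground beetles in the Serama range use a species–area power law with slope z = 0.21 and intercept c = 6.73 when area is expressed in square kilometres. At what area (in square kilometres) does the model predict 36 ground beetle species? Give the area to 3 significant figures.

2940 square kilometres

36 = 6.73 × A^0.21  ⇒  A^0.21 = 36/6.73 = 5.349
ln A = ln(5.349) / 0.21 = 1.6769 / 0.21 = 7.9854
A = e^7.9854 ≈ 2938 square kilometres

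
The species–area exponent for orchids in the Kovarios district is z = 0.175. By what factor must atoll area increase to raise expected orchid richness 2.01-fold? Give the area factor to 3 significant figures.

54.0

(A₂/A₁)^0.175 = 2.01, so A₂/A₁ = 2.01^(1/0.175) = 2.01^5.714
ln(A₂/A₁) = ln 2.01 / 0.175 = 0.6981 / 0.175 = 3.9893
A₂/A₁ = e^3.9893 ≈ 54.02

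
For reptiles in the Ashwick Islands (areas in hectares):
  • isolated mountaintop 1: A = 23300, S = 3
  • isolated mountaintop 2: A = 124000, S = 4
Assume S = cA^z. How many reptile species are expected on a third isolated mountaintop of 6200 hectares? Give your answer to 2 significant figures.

2.4

z = ln(4/3) / ln(124000/23300) = 0.2877 / 1.6718 = 0.1721
c = 3 / 23300^0.1721 = 3 / 5.643 = 0.5316
S₃ = 0.5316 × 6200^0.1721 = 0.5316 × 4.493 ≈ 2.389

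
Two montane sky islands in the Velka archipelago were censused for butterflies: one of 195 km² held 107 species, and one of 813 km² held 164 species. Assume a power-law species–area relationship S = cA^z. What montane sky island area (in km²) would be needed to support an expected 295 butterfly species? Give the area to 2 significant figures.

z = ln(164/107) / ln(813/195) = 0.4270 / 1.4277 = 0.2991
c = 107 / 195^0.2991 = 107 / 4.841 = 22.1
A = (295/22.1)^(1/0.2991) ⇒ ln A = ln(13.35)/0.2991 = 8.6636
A = e^8.6636 ≈ 5789 km²

5800 km²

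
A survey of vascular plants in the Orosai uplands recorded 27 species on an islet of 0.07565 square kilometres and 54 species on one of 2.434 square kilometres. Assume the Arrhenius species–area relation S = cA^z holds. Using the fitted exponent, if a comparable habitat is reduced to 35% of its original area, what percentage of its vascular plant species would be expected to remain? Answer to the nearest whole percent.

z = ln(54/27) / ln(2.434/0.07565) = 0.6931 / 3.4712 = 0.1997
S_new/S_old = (A_new/A_old)^z = 0.35^0.1997 = exp(0.1997 × -1.0498) = 0.8109

81%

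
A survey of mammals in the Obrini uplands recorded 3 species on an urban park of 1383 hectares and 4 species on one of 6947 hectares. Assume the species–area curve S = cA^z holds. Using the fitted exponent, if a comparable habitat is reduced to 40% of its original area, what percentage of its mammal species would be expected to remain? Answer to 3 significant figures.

z = ln(4/3) / ln(6947/1383) = 0.2877 / 1.6141 = 0.1782
S_new/S_old = (A_new/A_old)^z = 0.4^0.1782 = exp(0.1782 × -0.9163) = 0.8493

84.9%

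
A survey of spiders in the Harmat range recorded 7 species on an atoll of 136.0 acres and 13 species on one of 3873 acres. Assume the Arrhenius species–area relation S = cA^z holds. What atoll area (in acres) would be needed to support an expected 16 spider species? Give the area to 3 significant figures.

z = ln(13/7) / ln(3873/136) = 0.6190 / 3.3491 = 0.1848
c = 7 / 136^0.1848 = 7 / 2.479 = 2.823
A = (16/2.823)^(1/0.1848) ⇒ ln A = ln(5.667)/0.1848 = 9.3852
A = e^9.3852 ≈ 11910 acres

11900 acres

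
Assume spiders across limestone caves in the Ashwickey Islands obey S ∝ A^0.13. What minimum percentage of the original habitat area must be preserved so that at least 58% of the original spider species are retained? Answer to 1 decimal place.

Need (A_new/A_old)^0.13 = 0.58, so A_new/A_old = 0.58^(1/0.13) = 0.58^7.692
ln(A_new/A_old) = ln 0.58 / 0.13 = -0.5447 / 0.13 = -4.1902
A_new/A_old = e^-4.1902 ≈ 0.01514

1.5%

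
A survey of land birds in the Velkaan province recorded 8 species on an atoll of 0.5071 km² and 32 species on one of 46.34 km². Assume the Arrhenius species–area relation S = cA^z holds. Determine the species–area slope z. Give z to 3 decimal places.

Taking logs: ln S = ln c + z ln A, so z = (ln S₂ − ln S₁)/(ln A₂ − ln A₁).
z = ln(32/8) / ln(46.34/0.5071) = ln(4) / ln(91.38) = 1.3863 / 4.5151 = 0.3070

0.307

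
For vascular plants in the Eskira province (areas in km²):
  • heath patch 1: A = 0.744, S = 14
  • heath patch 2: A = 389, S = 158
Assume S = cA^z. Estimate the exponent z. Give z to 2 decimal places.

Taking logs: ln S = ln c + z ln A, so z = (ln S₂ − ln S₁)/(ln A₂ − ln A₁).
z = ln(158/14) / ln(389/0.744) = ln(11.29) / ln(522.8) = 2.4235 / 6.2593 = 0.3872

0.39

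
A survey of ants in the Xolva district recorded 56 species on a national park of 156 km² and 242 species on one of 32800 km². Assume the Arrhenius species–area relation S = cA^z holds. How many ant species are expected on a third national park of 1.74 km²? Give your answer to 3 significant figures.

z = ln(242/56) / ln(32800/156) = 1.4636 / 5.3483 = 0.2737
c = 56 / 156^0.2737 = 56 / 3.982 = 14.06
S₃ = 14.06 × 1.74^0.2737 = 14.06 × 1.164 ≈ 16.36

16.4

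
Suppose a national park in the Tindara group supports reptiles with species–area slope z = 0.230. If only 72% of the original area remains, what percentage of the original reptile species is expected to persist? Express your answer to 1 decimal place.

92.7%

S_new/S_old = (A_new/A_old)^z = 0.72^0.23
= exp(0.23 × ln 0.72) = exp(0.23 × -0.3285) = exp(-0.0756) ≈ 0.9272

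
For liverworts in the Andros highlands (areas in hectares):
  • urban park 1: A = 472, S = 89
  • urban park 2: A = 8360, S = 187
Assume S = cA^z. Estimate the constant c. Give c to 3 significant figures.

z = ln(S₂/S₁) / ln(A₂/A₁) = ln(187/89) / ln(8360/472) = 0.7425 / 2.8742 = 0.2583
c = S₁ / A₁^z = 89 / 472^0.2583 = 89 / 4.906 = 18.14

18.1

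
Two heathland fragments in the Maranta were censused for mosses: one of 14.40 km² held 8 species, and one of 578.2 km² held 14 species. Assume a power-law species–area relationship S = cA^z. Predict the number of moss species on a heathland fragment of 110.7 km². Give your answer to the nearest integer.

11

z = ln(14/8) / ln(578.2/14.4) = 0.5596 / 3.6927 = 0.1515
c = 8 / 14.4^0.1515 = 8 / 1.498 = 5.34
S₃ = 5.34 × 110.7^0.1515 = 5.34 × 2.041 ≈ 10.9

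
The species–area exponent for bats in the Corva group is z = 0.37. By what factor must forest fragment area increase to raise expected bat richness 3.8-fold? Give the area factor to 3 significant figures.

36.9

(A₂/A₁)^0.37 = 3.8, so A₂/A₁ = 3.8^(1/0.37) = 3.8^2.703
ln(A₂/A₁) = ln 3.8 / 0.37 = 1.3350 / 0.37 = 3.6081
A₂/A₁ = e^3.6081 ≈ 36.9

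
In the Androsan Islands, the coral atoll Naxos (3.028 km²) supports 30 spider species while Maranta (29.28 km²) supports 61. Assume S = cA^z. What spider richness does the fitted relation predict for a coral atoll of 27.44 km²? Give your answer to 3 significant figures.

z = ln(61/30) / ln(29.28/3.028) = 0.7097 / 2.2690 = 0.3128
c = 30 / 3.028^0.3128 = 30 / 1.414 = 21.21
S₃ = 21.21 × 27.44^0.3128 = 21.21 × 2.818 ≈ 59.77

59.8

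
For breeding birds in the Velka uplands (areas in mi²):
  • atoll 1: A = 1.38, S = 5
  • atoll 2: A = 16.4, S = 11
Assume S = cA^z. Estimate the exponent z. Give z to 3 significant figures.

0.319

Taking logs: ln S = ln c + z ln A, so z = (ln S₂ − ln S₁)/(ln A₂ − ln A₁).
z = ln(11/5) / ln(16.4/1.38) = ln(2.2) / ln(11.88) = 0.7885 / 2.4752 = 0.3185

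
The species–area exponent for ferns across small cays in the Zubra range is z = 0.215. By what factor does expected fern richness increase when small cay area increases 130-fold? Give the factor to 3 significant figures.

2.85

S₂/S₁ = (A₂/A₁)^z = 130^0.215
ln(S₂/S₁) = 0.215 × ln 130 = 0.215 × 4.8675 = 1.0465
S₂/S₁ = e^1.0465 ≈ 2.848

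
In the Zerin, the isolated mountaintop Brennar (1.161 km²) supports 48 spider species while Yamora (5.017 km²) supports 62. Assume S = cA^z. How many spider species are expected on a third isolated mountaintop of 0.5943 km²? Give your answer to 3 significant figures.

z = ln(62/48) / ln(5.017/1.161) = 0.2559 / 1.4636 = 0.1749
c = 48 / 1.161^0.1749 = 48 / 1.026 = 46.76
S₃ = 46.76 × 0.5943^0.1749 = 46.76 × 0.913 ≈ 42.7

42.7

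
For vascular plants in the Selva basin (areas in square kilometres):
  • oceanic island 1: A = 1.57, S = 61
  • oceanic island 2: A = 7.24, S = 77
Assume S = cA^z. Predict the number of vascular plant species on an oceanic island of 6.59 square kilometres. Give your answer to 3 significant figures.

75.9

z = ln(77/61) / ln(7.24/1.57) = 0.2329 / 1.5285 = 0.1524
c = 61 / 1.57^0.1524 = 61 / 1.071 = 56.95
S₃ = 56.95 × 6.59^0.1524 = 56.95 × 1.333 ≈ 75.9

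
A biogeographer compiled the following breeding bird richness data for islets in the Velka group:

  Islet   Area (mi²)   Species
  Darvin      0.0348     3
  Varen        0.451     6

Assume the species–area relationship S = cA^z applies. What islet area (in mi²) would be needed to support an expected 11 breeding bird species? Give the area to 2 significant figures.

4.2 mi²

z = ln(6/3) / ln(0.451/0.0348) = 0.6931 / 2.5618 = 0.2706
c = 3 / 0.0348^0.2706 = 3 / 0.4031 = 7.443
A = (11/7.443)^(1/0.2706) ⇒ ln A = ln(1.478)/0.2706 = 1.4440
A = e^1.4440 ≈ 4.237 mi²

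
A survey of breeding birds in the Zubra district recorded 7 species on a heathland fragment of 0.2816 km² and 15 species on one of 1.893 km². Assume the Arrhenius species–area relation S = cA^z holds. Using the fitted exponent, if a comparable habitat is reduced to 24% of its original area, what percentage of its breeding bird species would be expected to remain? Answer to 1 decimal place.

56.5%

z = ln(15/7) / ln(1.893/0.2816) = 0.7621 / 1.9054 = 0.4000
S_new/S_old = (A_new/A_old)^z = 0.24^0.4000 = exp(0.4000 × -1.4271) = 0.5651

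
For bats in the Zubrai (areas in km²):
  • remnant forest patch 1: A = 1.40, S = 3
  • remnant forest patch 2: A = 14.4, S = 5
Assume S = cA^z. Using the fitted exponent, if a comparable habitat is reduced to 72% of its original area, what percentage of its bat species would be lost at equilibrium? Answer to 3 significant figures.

6.95%

z = ln(5/3) / ln(14.4/1.4) = 0.5108 / 2.3308 = 0.2192
S_new/S_old = (A_new/A_old)^z = 0.72^0.2192 = exp(0.2192 × -0.3285) = 0.9305
Fraction lost = 1 − 0.9305 = 0.06947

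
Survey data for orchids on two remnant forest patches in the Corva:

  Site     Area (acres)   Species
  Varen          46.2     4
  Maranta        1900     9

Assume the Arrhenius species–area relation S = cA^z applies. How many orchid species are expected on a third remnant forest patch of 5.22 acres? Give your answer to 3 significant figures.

z = ln(9/4) / ln(1900/46.2) = 0.8109 / 3.7166 = 0.2182
c = 4 / 46.2^0.2182 = 4 / 2.308 = 1.733
S₃ = 1.733 × 5.22^0.2182 = 1.733 × 1.434 ≈ 2.486

2.49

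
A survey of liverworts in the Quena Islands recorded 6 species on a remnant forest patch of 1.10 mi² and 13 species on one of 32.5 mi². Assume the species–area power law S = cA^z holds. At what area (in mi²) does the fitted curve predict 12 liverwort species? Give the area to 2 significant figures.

23 mi²

z = ln(13/6) / ln(32.5/1.1) = 0.7732 / 3.3859 = 0.2284
c = 6 / 1.1^0.2284 = 6 / 1.022 = 5.871
A = (12/5.871)^(1/0.2284) ⇒ ln A = ln(2.044)/0.2284 = 3.1307
A = e^3.1307 ≈ 22.89 mi²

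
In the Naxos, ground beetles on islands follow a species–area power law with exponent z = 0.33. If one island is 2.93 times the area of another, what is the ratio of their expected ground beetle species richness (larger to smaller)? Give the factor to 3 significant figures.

1.43

S₂/S₁ = (A₂/A₁)^z = 2.93^0.33
ln(S₂/S₁) = 0.33 × ln 2.93 = 0.33 × 1.0750 = 0.3548
S₂/S₁ = e^0.3548 ≈ 1.426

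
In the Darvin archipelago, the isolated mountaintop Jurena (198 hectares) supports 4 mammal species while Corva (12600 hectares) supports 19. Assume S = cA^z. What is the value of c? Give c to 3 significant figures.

z = ln(S₂/S₁) / ln(A₂/A₁) = ln(19/4) / ln(12600/198) = 1.5581 / 4.1532 = 0.3752
c = S₁ / A₁^z = 4 / 198^0.3752 = 4 / 7.272 = 0.5501

0.550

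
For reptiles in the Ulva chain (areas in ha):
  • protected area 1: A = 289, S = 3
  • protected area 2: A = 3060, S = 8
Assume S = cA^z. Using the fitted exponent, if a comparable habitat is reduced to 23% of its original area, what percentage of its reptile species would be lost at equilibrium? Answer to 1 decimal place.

z = ln(8/3) / ln(3060/289) = 0.9808 / 2.3597 = 0.4157
S_new/S_old = (A_new/A_old)^z = 0.23^0.4157 = exp(0.4157 × -1.4697) = 0.5429
Fraction lost = 1 − 0.5429 = 0.4571

45.7%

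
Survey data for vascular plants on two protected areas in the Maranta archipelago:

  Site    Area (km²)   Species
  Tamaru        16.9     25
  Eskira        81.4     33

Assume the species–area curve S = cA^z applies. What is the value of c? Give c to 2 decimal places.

z = ln(S₂/S₁) / ln(A₂/A₁) = ln(33/25) / ln(81.4/16.9) = 0.2776 / 1.5721 = 0.1766
c = S₁ / A₁^z = 25 / 16.9^0.1766 = 25 / 1.648 = 15.17

15.17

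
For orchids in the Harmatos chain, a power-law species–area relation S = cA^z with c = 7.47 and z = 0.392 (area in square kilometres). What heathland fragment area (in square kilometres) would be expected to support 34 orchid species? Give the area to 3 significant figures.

47.8 square kilometres

34 = 7.47 × A^0.392  ⇒  A^0.392 = 34/7.47 = 4.552
ln A = ln(4.552) / 0.392 = 1.5155 / 0.392 = 3.8660
A = e^3.8660 ≈ 47.75 square kilometres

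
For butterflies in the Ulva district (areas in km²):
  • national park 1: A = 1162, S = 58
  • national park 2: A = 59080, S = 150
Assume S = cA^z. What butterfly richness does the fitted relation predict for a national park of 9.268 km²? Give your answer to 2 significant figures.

z = ln(150/58) / ln(59080/1162) = 0.9502 / 3.9287 = 0.2419
c = 58 / 1162^0.2419 = 58 / 5.512 = 10.52
S₃ = 10.52 × 9.268^0.2419 = 10.52 × 1.713 ≈ 18.03

18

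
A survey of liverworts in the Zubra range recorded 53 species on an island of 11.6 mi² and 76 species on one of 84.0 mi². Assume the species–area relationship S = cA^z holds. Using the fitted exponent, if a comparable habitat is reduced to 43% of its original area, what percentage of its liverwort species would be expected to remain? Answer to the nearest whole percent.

z = ln(76/53) / ln(84/11.6) = 0.3604 / 1.9798 = 0.1821
S_new/S_old = (A_new/A_old)^z = 0.43^0.1821 = exp(0.1821 × -0.8440) = 0.8576

86%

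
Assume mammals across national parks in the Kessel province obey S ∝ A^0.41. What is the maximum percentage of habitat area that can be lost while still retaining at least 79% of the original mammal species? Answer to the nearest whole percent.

44%

Need (A_new/A_old)^0.41 = 0.79, so A_new/A_old = 0.79^(1/0.41) = 0.79^2.439
ln(A_new/A_old) = ln 0.79 / 0.41 = -0.2357 / 0.41 = -0.5749
A_new/A_old = e^-0.5749 ≈ 0.5627
Fraction that can be lost = 1 − 0.5627 = 0.4373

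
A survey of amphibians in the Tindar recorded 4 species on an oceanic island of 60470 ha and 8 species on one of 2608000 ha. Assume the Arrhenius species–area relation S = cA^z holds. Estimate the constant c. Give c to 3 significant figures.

z = ln(S₂/S₁) / ln(A₂/A₁) = ln(8/4) / ln(2608000/60470) = 0.6931 / 3.7642 = 0.1841
c = S₁ / A₁^z = 4 / 60470^0.1841 = 4 / 7.594 = 0.5267

0.527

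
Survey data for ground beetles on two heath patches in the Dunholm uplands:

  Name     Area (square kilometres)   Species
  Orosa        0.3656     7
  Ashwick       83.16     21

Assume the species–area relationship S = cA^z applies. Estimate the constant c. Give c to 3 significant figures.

8.58

z = ln(S₂/S₁) / ln(A₂/A₁) = ln(21/7) / ln(83.16/0.3656) = 1.0986 / 5.4270 = 0.2024
c = S₁ / A₁^z = 7 / 0.3656^0.2024 = 7 / 0.8157 = 8.581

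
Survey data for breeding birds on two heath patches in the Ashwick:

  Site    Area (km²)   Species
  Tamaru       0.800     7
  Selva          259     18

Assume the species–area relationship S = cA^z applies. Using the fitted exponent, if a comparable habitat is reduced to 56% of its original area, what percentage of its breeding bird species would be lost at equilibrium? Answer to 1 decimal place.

z = ln(18/7) / ln(259/0.8) = 0.9445 / 5.7800 = 0.1634
S_new/S_old = (A_new/A_old)^z = 0.56^0.1634 = exp(0.1634 × -0.5798) = 0.9096
Fraction lost = 1 − 0.9096 = 0.09039

9.0%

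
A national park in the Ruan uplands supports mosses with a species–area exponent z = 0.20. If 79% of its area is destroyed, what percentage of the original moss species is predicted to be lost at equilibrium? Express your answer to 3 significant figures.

26.8%

S_new/S_old = (A_new/A_old)^z = 0.21^0.2
= exp(0.2 × ln 0.21) = exp(0.2 × -1.5606) = exp(-0.3121) ≈ 0.7319
Fraction lost = 1 − 0.7319 = 0.2681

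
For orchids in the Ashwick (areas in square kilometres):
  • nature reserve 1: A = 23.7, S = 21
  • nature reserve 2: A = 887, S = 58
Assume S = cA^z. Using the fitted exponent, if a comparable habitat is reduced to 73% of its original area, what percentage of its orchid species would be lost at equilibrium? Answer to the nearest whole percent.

8%

z = ln(58/21) / ln(887/23.7) = 1.0159 / 3.6224 = 0.2805
S_new/S_old = (A_new/A_old)^z = 0.73^0.2805 = exp(0.2805 × -0.3147) = 0.9155
Fraction lost = 1 − 0.9155 = 0.08448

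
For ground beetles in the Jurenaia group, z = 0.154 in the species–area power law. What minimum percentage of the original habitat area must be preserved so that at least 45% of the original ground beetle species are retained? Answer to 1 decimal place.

0.6%

Need (A_new/A_old)^0.154 = 0.45, so A_new/A_old = 0.45^(1/0.154) = 0.45^6.494
ln(A_new/A_old) = ln 0.45 / 0.154 = -0.7985 / 0.154 = -5.1851
A_new/A_old = e^-5.1851 ≈ 0.005599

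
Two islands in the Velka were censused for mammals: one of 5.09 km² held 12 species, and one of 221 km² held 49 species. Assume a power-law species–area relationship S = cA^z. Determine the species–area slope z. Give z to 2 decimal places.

0.37

Taking logs: ln S = ln c + z ln A, so z = (ln S₂ − ln S₁)/(ln A₂ − ln A₁).
z = ln(49/12) / ln(221/5.09) = ln(4.083) / ln(43.42) = 1.4069 / 3.7709 = 0.3731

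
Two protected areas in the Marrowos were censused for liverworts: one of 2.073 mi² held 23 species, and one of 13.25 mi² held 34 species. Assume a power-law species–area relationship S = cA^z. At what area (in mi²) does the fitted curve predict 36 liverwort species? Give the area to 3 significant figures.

17.4 mi²

z = ln(34/23) / ln(13.25/2.073) = 0.3909 / 1.8550 = 0.2107
c = 23 / 2.073^0.2107 = 23 / 1.166 = 19.73
A = (36/19.73)^(1/0.2107) ⇒ ln A = ln(1.825)/0.2107 = 2.8553
A = e^2.8553 ≈ 17.38 mi²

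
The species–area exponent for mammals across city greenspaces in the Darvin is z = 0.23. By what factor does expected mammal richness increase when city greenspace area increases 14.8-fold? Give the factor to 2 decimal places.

1.86

S₂/S₁ = (A₂/A₁)^z = 14.8^0.23
ln(S₂/S₁) = 0.23 × ln 14.8 = 0.23 × 2.6946 = 0.6198
S₂/S₁ = e^0.6198 ≈ 1.858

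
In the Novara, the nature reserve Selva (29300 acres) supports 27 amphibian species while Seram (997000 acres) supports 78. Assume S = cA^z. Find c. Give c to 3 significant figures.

z = ln(S₂/S₁) / ln(A₂/A₁) = ln(78/27) / ln(997000/29300) = 1.0609 / 3.5272 = 0.3008
c = S₁ / A₁^z = 27 / 29300^0.3008 = 27 / 22.06 = 1.224

1.22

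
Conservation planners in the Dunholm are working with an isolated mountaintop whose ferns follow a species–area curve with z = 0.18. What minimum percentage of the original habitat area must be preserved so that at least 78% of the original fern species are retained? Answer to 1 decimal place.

Need (A_new/A_old)^0.18 = 0.78, so A_new/A_old = 0.78^(1/0.18) = 0.78^5.556
ln(A_new/A_old) = ln 0.78 / 0.18 = -0.2485 / 0.18 = -1.3803
A_new/A_old = e^-1.3803 ≈ 0.2515

25.1%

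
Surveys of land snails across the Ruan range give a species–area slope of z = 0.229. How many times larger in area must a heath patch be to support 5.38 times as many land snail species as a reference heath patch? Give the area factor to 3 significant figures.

1550

(A₂/A₁)^0.229 = 5.38, so A₂/A₁ = 5.38^(1/0.229) = 5.38^4.367
ln(A₂/A₁) = ln 5.38 / 0.229 = 1.6827 / 0.229 = 7.3480
A₂/A₁ = e^7.3480 ≈ 1553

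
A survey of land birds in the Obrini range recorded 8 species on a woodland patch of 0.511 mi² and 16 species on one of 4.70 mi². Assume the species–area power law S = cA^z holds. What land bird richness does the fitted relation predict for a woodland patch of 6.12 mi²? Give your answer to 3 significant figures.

z = ln(16/8) / ln(4.7/0.511) = 0.6931 / 2.2189 = 0.3124
c = 8 / 0.511^0.3124 = 8 / 0.8108 = 9.867
S₃ = 9.867 × 6.12^0.3124 = 9.867 × 1.761 ≈ 17.38

17.4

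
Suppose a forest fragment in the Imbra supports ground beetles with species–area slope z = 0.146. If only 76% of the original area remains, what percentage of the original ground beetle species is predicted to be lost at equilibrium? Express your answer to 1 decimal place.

S_new/S_old = (A_new/A_old)^z = 0.76^0.146
= exp(0.146 × ln 0.76) = exp(0.146 × -0.2744) = exp(-0.0401) ≈ 0.9607
Fraction lost = 1 − 0.9607 = 0.03928

3.9%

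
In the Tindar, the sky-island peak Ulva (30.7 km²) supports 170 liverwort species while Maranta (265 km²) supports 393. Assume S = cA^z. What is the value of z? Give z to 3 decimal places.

0.389

Taking logs: ln S = ln c + z ln A, so z = (ln S₂ − ln S₁)/(ln A₂ − ln A₁).
z = ln(393/170) / ln(265/30.7) = ln(2.312) / ln(8.632) = 0.8380 / 2.1555 = 0.3888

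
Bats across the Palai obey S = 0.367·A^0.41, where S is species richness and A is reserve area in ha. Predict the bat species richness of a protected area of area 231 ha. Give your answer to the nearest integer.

S = 0.367 × 231^0.41
ln S = ln 0.367 + 0.41 × ln 231 = -1.0024 + 0.41 × 5.4424 = 1.2290
S = e^1.2290 ≈ 3.418

3 species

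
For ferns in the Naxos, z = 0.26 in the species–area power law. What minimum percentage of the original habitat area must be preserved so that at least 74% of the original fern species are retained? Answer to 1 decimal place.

Need (A_new/A_old)^0.26 = 0.74, so A_new/A_old = 0.74^(1/0.26) = 0.74^3.846
ln(A_new/A_old) = ln 0.74 / 0.26 = -0.3011 / 0.26 = -1.1581
A_new/A_old = e^-1.1581 ≈ 0.3141

31.4%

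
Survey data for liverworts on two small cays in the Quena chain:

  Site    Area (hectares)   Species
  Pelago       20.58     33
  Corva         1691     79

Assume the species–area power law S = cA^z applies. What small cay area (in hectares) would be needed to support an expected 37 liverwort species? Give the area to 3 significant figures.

36.7 hectares

z = ln(79/33) / ln(1691/20.58) = 0.8729 / 4.4088 = 0.1980
c = 33 / 20.58^0.1980 = 33 / 1.82 = 18.13
A = (37/18.13)^(1/0.1980) ⇒ ln A = ln(2.041)/0.1980 = 3.6021
A = e^3.6021 ≈ 36.68 hectares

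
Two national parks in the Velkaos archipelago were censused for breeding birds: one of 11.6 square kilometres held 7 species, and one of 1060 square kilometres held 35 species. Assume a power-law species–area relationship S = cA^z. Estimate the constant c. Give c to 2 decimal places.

2.92

z = ln(S₂/S₁) / ln(A₂/A₁) = ln(35/7) / ln(1060/11.6) = 1.6094 / 4.5150 = 0.3565
c = S₁ / A₁^z = 7 / 11.6^0.3565 = 7 / 2.396 = 2.922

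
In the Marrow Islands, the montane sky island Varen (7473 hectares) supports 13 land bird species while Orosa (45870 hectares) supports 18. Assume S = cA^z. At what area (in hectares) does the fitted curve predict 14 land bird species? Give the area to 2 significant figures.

11000 hectares

z = ln(18/13) / ln(45870/7473) = 0.3254 / 1.8145 = 0.1793
c = 13 / 7473^0.1793 = 13 / 4.951 = 2.626
A = (14/2.626)^(1/0.1793) ⇒ ln A = ln(5.332)/0.1793 = 9.3323
A = e^9.3323 ≈ 11297 hectares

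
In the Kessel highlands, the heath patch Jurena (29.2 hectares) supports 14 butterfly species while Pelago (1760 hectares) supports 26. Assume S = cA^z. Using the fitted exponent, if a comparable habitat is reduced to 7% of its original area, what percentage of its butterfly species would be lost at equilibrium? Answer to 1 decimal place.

z = ln(26/14) / ln(1760/29.2) = 0.6190 / 4.0989 = 0.1510
S_new/S_old = (A_new/A_old)^z = 0.07^0.1510 = exp(0.1510 × -2.6593) = 0.6692
Fraction lost = 1 − 0.6692 = 0.3308

33.1%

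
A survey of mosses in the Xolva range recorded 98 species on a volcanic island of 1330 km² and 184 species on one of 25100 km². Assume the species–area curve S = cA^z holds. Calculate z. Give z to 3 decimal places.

Taking logs: ln S = ln c + z ln A, so z = (ln S₂ − ln S₁)/(ln A₂ − ln A₁).
z = ln(184/98) / ln(25100/1330) = ln(1.878) / ln(18.87) = 0.6300 / 2.9377 = 0.2144

0.214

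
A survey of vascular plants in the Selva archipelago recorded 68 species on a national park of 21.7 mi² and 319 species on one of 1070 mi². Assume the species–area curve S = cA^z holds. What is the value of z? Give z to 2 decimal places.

Taking logs: ln S = ln c + z ln A, so z = (ln S₂ − ln S₁)/(ln A₂ − ln A₁).
z = ln(319/68) / ln(1070/21.7) = ln(4.691) / ln(49.31) = 1.5457 / 3.8981 = 0.3965

0.40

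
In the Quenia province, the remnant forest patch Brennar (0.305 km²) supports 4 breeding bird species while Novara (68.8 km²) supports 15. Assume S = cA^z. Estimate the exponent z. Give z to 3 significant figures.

Taking logs: ln S = ln c + z ln A, so z = (ln S₂ − ln S₁)/(ln A₂ − ln A₁).
z = ln(15/4) / ln(68.8/0.305) = ln(3.75) / ln(225.6) = 1.3218 / 5.4186 = 0.2439

0.244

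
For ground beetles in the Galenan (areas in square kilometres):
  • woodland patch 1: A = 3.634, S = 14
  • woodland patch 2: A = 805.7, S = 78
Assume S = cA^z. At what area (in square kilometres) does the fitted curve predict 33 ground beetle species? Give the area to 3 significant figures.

z = ln(78/14) / ln(805.7/3.634) = 1.7177 / 5.4014 = 0.3180
c = 14 / 3.634^0.3180 = 14 / 1.507 = 9.288
A = (33/9.288)^(1/0.3180) ⇒ ln A = ln(3.553)/0.3180 = 3.9867
A = e^3.9867 ≈ 53.88 square kilometres

53.9 square kilometres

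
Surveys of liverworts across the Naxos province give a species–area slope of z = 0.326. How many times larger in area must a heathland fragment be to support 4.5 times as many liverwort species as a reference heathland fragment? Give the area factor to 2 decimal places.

(A₂/A₁)^0.326 = 4.5, so A₂/A₁ = 4.5^(1/0.326) = 4.5^3.067
ln(A₂/A₁) = ln 4.5 / 0.326 = 1.5041 / 0.326 = 4.6137
A₂/A₁ = e^4.6137 ≈ 100.9

100.86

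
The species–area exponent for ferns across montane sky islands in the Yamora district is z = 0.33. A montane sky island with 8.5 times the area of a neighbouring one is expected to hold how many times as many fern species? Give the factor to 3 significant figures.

2.03

S₂/S₁ = (A₂/A₁)^z = 8.5^0.33
ln(S₂/S₁) = 0.33 × ln 8.5 = 0.33 × 2.1401 = 0.7062
S₂/S₁ = e^0.7062 ≈ 2.026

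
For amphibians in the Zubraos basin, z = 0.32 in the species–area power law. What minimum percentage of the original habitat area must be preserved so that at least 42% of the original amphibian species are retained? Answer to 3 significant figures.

Need (A_new/A_old)^0.32 = 0.42, so A_new/A_old = 0.42^(1/0.32) = 0.42^3.125
ln(A_new/A_old) = ln 0.42 / 0.32 = -0.8675 / 0.32 = -2.7109
A_new/A_old = e^-2.7109 ≈ 0.06647

6.65%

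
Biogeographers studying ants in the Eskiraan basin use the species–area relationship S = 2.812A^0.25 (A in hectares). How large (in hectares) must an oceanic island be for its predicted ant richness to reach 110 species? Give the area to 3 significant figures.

110 = 2.812 × A^0.25  ⇒  A^0.25 = 110/2.812 = 39.12
ln A = ln(39.12) / 0.25 = 3.6666 / 0.25 = 14.6663
A = e^14.6663 ≈ 2341583 hectares

2340000 hectares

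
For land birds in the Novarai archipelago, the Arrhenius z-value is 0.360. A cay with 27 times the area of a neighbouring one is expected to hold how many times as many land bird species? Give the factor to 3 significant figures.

S₂/S₁ = (A₂/A₁)^z = 27^0.36
ln(S₂/S₁) = 0.36 × ln 27 = 0.36 × 3.2958 = 1.1865
S₂/S₁ = e^1.1865 ≈ 3.276

3.28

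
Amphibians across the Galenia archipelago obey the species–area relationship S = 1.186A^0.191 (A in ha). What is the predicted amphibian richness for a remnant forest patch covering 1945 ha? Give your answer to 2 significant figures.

S = 1.186 × 1945^0.191
ln S = ln 1.186 + 0.191 × ln 1945 = 0.1706 + 0.191 × 7.5730 = 1.6170
S = e^1.6170 ≈ 5.038

5.0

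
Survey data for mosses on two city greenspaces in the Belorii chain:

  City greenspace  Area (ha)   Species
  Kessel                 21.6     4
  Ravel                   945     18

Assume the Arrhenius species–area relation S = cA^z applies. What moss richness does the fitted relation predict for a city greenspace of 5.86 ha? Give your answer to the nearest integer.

2

z = ln(18/4) / ln(945/21.6) = 1.5041 / 3.7785 = 0.3981
c = 4 / 21.6^0.3981 = 4 / 3.398 = 1.177
S₃ = 1.177 × 5.86^0.3981 = 1.177 × 2.021 ≈ 2.38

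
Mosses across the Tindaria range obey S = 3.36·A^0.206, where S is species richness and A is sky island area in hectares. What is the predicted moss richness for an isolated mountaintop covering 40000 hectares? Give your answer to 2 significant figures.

30

S = 3.36 × 40000^0.206 = 3.36 × 8.872 ≈ 29.81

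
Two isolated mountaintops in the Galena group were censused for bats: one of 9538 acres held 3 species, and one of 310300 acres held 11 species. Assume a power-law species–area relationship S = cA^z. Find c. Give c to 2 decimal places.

0.10

z = ln(S₂/S₁) / ln(A₂/A₁) = ln(11/3) / ln(310300/9538) = 1.2993 / 3.4823 = 0.3731
c = S₁ / A₁^z = 3 / 9538^0.3731 = 3 / 30.53 = 0.09825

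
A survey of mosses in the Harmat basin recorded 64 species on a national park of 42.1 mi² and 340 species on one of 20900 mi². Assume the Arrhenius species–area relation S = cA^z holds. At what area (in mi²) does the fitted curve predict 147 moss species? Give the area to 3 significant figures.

926 mi²

z = ln(340/64) / ln(20900/42.1) = 1.6701 / 6.2075 = 0.2690
c = 64 / 42.1^0.2690 = 64 / 2.735 = 23.4
A = (147/23.4)^(1/0.2690) ⇒ ln A = ln(6.283)/0.2690 = 6.8308
A = e^6.8308 ≈ 926 mi²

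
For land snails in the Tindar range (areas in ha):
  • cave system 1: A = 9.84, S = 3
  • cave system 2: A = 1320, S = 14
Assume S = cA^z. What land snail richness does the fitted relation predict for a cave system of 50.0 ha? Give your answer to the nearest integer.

z = ln(14/3) / ln(1320/9.84) = 1.5404 / 4.8989 = 0.3144
c = 3 / 9.84^0.3144 = 3 / 2.052 = 1.462
S₃ = 1.462 × 50^0.3144 = 1.462 × 3.422 ≈ 5.002

5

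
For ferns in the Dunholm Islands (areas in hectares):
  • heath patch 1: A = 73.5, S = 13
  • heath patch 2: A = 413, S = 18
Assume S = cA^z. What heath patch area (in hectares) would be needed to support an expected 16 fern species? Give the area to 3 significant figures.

z = ln(18/13) / ln(413/73.5) = 0.3254 / 1.7262 = 0.1885
c = 13 / 73.5^0.1885 = 13 / 2.248 = 5.782
A = (16/5.782)^(1/0.1885) ⇒ ln A = ln(2.767)/0.1885 = 5.3987
A = e^5.3987 ≈ 221.1 hectares

221 hectares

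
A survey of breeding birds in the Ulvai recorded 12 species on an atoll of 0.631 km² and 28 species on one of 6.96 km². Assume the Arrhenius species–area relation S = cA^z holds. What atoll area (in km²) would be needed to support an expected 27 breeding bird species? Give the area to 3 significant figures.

6.28 km²

z = ln(28/12) / ln(6.96/0.631) = 0.8473 / 2.4006 = 0.3529
c = 12 / 0.631^0.3529 = 12 / 0.85 = 14.12
A = (27/14.12)^(1/0.3529) ⇒ ln A = ln(1.913)/0.3529 = 1.8371
A = e^1.8371 ≈ 6.279 km²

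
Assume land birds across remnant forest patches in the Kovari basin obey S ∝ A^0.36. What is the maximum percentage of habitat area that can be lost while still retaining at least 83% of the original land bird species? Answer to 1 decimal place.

40.4%

Need (A_new/A_old)^0.36 = 0.83, so A_new/A_old = 0.83^(1/0.36) = 0.83^2.778
ln(A_new/A_old) = ln 0.83 / 0.36 = -0.1863 / 0.36 = -0.5176
A_new/A_old = e^-0.5176 ≈ 0.596
Fraction that can be lost = 1 − 0.596 = 0.404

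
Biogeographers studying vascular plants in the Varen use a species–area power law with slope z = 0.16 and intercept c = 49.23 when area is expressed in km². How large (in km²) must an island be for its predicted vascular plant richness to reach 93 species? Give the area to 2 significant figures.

53 km²

93 = 49.23 × A^0.16  ⇒  A^0.16 = 93/49.23 = 1.889
ln A = ln(1.889) / 0.16 = 0.6361 / 0.16 = 3.9756
A = e^3.9756 ≈ 53.28 km²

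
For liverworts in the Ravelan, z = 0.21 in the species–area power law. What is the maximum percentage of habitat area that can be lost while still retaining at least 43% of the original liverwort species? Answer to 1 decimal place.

Need (A_new/A_old)^0.21 = 0.43, so A_new/A_old = 0.43^(1/0.21) = 0.43^4.762
ln(A_new/A_old) = ln 0.43 / 0.21 = -0.8440 / 0.21 = -4.0189
A_new/A_old = e^-4.0189 ≈ 0.01797
Fraction that can be lost = 1 − 0.01797 = 0.982

98.2%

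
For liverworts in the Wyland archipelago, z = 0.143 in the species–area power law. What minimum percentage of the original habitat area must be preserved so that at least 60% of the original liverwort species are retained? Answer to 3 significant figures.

Need (A_new/A_old)^0.143 = 0.6, so A_new/A_old = 0.6^(1/0.143) = 0.6^6.993
ln(A_new/A_old) = ln 0.6 / 0.143 = -0.5108 / 0.143 = -3.5722
A_new/A_old = e^-3.5722 ≈ 0.02809

2.81%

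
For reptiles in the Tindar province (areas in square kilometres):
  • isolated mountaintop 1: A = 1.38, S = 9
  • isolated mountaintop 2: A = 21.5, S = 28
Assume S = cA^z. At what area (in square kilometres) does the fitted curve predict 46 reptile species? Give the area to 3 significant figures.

71.5 square kilometres

z = ln(28/9) / ln(21.5/1.38) = 1.1350 / 2.7460 = 0.4133
c = 9 / 1.38^0.4133 = 9 / 1.142 = 7.878
A = (46/7.878)^(1/0.4133) ⇒ ln A = ln(5.839)/0.4133 = 4.2691
A = e^4.2691 ≈ 71.46 square kilometres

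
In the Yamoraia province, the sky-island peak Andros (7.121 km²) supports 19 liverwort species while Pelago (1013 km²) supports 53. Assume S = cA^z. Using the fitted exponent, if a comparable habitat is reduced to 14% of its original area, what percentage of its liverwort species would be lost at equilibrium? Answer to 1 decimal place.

33.4%

z = ln(53/19) / ln(1013/7.121) = 1.0259 / 4.9576 = 0.2069
S_new/S_old = (A_new/A_old)^z = 0.14^0.2069 = exp(0.2069 × -1.9661) = 0.6658
Fraction lost = 1 − 0.6658 = 0.3342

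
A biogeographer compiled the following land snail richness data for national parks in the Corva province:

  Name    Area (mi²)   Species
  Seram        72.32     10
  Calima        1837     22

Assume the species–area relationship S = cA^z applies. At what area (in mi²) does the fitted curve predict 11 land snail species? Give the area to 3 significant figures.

107 mi²

z = ln(22/10) / ln(1837/72.32) = 0.7885 / 3.2348 = 0.2437
c = 10 / 72.32^0.2437 = 10 / 2.839 = 3.522
A = (11/3.522)^(1/0.2437) ⇒ ln A = ln(3.123)/0.2437 = 4.6721
A = e^4.6721 ≈ 106.9 mi²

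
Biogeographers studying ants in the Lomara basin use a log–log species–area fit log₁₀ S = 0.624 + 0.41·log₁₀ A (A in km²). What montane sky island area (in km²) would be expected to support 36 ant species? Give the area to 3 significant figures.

36 = 4.207 × A^0.41  ⇒  A^0.41 = 36/4.207 = 8.557
ln A = ln(8.557) / 0.41 = 2.1467 / 0.41 = 5.2359
A = e^5.2359 ≈ 187.9 km²

188 km²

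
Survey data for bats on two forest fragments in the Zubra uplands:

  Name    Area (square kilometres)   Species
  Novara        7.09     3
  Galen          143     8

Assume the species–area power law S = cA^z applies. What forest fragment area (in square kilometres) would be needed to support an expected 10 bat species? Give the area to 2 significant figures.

280 square kilometres

z = ln(8/3) / ln(143/7.09) = 0.9808 / 3.0042 = 0.3265
c = 3 / 7.09^0.3265 = 3 / 1.896 = 1.583
A = (10/1.583)^(1/0.3265) ⇒ ln A = ln(6.318)/0.3265 = 5.6463
A = e^5.6463 ≈ 283.2 square kilometres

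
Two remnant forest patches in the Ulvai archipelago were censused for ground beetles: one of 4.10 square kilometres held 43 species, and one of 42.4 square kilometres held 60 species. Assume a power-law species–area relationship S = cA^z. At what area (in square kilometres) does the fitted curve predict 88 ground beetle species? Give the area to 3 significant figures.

622 square kilometres

z = ln(60/43) / ln(42.4/4.1) = 0.3331 / 2.3362 = 0.1426
c = 43 / 4.1^0.1426 = 43 / 1.223 = 35.16
A = (88/35.16)^(1/0.1426) ⇒ ln A = ln(2.503)/0.1426 = 6.4329
A = e^6.4329 ≈ 622 square kilometres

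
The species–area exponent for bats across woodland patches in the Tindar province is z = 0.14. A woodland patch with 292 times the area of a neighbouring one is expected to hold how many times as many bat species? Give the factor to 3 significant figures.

2.21

S₂/S₁ = (A₂/A₁)^z = 292^0.14
ln(S₂/S₁) = 0.14 × ln 292 = 0.14 × 5.6768 = 0.7947
S₂/S₁ = e^0.7947 ≈ 2.214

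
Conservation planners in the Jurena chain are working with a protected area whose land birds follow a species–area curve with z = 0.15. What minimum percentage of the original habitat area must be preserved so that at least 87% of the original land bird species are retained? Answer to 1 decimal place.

Need (A_new/A_old)^0.15 = 0.87, so A_new/A_old = 0.87^(1/0.15) = 0.87^6.667
ln(A_new/A_old) = ln 0.87 / 0.15 = -0.1393 / 0.15 = -0.9284
A_new/A_old = e^-0.9284 ≈ 0.3952

39.5%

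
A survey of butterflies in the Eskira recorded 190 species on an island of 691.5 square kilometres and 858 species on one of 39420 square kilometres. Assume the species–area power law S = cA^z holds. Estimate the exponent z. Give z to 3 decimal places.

Taking logs: ln S = ln c + z ln A, so z = (ln S₂ − ln S₁)/(ln A₂ − ln A₁).
z = ln(858/190) / ln(39420/691.5) = ln(4.516) / ln(57.01) = 1.5076 / 4.0432 = 0.3729

0.373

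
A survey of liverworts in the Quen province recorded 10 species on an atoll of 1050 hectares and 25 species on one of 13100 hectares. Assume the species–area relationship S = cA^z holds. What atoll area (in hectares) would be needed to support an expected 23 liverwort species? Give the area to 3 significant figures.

10400 hectares

z = ln(25/10) / ln(13100/1050) = 0.9163 / 2.5238 = 0.3631
c = 10 / 1050^0.3631 = 10 / 12.5 = 0.8001
A = (23/0.8001)^(1/0.3631) ⇒ ln A = ln(28.75)/0.3631 = 9.2507
A = e^9.2507 ≈ 10412 hectares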